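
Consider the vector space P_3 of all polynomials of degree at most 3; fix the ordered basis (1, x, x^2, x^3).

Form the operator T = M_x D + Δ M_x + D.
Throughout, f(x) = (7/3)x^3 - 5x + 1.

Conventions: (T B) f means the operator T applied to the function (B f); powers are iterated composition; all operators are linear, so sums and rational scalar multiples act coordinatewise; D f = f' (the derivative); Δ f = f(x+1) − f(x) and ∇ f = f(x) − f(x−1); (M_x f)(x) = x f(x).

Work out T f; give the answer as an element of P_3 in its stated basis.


D f = 7x^2 - 5
M_x D f = 7x^3 - 5x
M_x f = (7/3)x^4 - 5x^2 + x
Δ M_x f = (28/3)x^3 + 14x^2 - (2/3)x - 5/3
D f = 7x^2 - 5
(M_x D + Δ M_x + D) f = (49/3)x^3 + 21x^2 - (17/3)x - 20/3

g(x) = (49/3)x^3 + 21x^2 - (17/3)x - 20/3


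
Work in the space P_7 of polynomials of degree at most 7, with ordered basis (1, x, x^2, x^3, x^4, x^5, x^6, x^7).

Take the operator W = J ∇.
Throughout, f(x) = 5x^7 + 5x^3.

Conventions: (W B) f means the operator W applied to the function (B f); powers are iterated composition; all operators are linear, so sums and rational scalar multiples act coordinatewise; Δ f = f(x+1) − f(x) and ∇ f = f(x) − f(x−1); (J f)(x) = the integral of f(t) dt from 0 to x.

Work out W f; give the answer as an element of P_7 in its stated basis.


the image equals g(x) = 5x^7 - (35/2)x^6 + 35x^5 - (175/4)x^4 + 40x^3 - 25x^2 + 10x

∇ f = 35x^6 - 105x^5 + 175x^4 - 175x^3 + 120x^2 - 50x + 10
J ∇ f = 5x^7 - (35/2)x^6 + 35x^5 - (175/4)x^4 + 40x^3 - 25x^2 + 10x


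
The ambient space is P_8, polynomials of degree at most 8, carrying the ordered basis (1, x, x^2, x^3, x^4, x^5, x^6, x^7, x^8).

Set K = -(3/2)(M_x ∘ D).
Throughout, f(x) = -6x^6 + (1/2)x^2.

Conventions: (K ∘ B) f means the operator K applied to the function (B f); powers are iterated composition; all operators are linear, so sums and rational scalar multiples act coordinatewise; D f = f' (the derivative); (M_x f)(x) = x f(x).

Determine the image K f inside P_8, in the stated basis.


D f = -36x^5 + x
M_x D f = -36x^6 + x^2
(-(3/2)(M_x ∘ D)) f = 54x^6 - (3/2)x^2

the result is g(x) = 54x^6 - (3/2)x^2


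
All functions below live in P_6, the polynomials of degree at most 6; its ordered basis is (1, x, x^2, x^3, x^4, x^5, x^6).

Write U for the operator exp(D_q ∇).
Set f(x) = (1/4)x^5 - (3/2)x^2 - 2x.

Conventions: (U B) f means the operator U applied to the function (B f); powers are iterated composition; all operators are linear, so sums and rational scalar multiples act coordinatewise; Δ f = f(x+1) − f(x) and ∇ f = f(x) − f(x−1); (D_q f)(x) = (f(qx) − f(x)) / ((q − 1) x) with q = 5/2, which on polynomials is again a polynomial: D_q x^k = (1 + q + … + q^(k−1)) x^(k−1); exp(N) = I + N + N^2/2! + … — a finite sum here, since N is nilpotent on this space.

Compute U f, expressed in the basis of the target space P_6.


the image equals g(x) = (1/4)x^5 + (1015/32)x^3 - (207/8)x^2 + (22179/128)x - 4877/64

order-1 term: (1015/32)x^3 - (195/8)x^2 + (35/4)x - 17/4
order-2 term: (21315/128)x - 4605/64
the series for exp(D_q ∇) f terminates at order 2
exp(D_q ∇) f = (1/4)x^5 + (1015/32)x^3 - (207/8)x^2 + (22179/128)x - 4877/64


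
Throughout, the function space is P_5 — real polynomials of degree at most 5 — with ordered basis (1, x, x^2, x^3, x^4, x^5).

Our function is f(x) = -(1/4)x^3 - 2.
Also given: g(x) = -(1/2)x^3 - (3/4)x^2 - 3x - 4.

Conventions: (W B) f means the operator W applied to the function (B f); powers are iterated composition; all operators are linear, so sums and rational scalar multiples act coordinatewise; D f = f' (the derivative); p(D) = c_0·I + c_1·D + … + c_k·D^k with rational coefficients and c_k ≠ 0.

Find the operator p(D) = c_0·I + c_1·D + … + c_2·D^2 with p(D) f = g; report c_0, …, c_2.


p(D) = 2·I + D + 2·D^2, i.e. c_0 = 2, c_1 = 1, c_2 = 2

D^0 f = -(1/4)x^3 - 2
D^1 f = -(3/4)x^2
D^2 f = -(3/2)x
matching coefficients of g against c_0 f + c_1 Df + … from the top degree down determines the c_i
solution: c_0 = 2, c_1 = 1, c_2 = 2


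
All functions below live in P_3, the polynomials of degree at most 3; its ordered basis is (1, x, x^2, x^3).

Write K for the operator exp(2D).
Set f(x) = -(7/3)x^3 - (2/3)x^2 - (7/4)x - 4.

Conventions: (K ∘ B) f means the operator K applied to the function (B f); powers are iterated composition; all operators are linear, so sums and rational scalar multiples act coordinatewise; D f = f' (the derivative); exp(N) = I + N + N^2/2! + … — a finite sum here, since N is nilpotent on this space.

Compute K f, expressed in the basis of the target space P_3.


g(x) = -(7/3)x^3 - (44/3)x^2 - (389/12)x - 173/6

order-1 term: -14x^2 - (8/3)x - 7/2
order-2 term: -28x - 8/3
order-3 term: -56/3
the series for exp(2D) f terminates at order 3
exp(2D) f = -(7/3)x^3 - (44/3)x^2 - (389/12)x - 173/6


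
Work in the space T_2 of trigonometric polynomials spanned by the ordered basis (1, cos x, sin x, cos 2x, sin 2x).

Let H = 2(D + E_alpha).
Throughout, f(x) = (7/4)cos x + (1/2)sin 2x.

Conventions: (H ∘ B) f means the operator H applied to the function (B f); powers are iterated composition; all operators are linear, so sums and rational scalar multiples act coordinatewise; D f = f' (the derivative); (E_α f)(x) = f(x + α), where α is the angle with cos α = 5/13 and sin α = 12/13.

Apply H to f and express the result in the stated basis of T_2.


g(x) = (35/26)cos x - (175/26)sin x + (458/169)cos 2x - (119/169)sin 2x

D f = -(7/4)sin x + cos 2x
E_alpha f = (35/52)cos x - (21/13)sin x + (60/169)cos 2x - (119/338)sin 2x
(D + E_alpha) f = (35/52)cos x - (175/52)sin x + (229/169)cos 2x - (119/338)sin 2x
(2(D + E_alpha)) f = (35/26)cos x - (175/26)sin x + (458/169)cos 2x - (119/169)sin 2x


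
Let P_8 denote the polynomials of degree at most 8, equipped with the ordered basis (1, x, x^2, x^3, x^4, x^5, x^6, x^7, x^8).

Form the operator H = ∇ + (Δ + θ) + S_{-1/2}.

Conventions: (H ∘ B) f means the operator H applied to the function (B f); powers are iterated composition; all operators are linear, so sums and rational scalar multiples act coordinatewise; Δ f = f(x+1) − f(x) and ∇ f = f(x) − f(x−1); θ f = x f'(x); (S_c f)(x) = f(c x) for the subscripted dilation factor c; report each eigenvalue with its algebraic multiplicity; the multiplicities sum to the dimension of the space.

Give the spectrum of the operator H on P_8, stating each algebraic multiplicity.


λ = 1/2 (multiplicity 1), λ = 1 (multiplicity 1), λ = 9/4 (multiplicity 1), λ = 23/8 (multiplicity 1), λ = 65/16 (multiplicity 1), λ = 159/32 (multiplicity 1), λ = 385/64 (multiplicity 1), λ = 895/128 (multiplicity 1), λ = 2049/256 (multiplicity 1)

image of 1: 1
image of x: (1/2)x + 2
image of x^2: (9/4)x^2 + 4x
image of x^3: (23/8)x^3 + 6x^2 + 2
image of x^4: (65/16)x^4 + 8x^3 + 8x
image of x^5: (159/32)x^5 + 10x^4 + 20x^2 + 2
image of x^6: (385/64)x^6 + 12x^5 + 40x^3 + 12x
image of x^7: (895/128)x^7 + 14x^6 + 70x^4 + 42x^2 + 2
image of x^8: (2049/256)x^8 + 16x^7 + 112x^5 + 112x^3 + 16x
the matrix is upper triangular; its diagonal is (1, 1/2, 9/4, 23/8, 65/16, 159/32, 385/64, 895/128, 2049/256)
for a triangular matrix the eigenvalues are the diagonal entries, with algebraic multiplicity their repetition count


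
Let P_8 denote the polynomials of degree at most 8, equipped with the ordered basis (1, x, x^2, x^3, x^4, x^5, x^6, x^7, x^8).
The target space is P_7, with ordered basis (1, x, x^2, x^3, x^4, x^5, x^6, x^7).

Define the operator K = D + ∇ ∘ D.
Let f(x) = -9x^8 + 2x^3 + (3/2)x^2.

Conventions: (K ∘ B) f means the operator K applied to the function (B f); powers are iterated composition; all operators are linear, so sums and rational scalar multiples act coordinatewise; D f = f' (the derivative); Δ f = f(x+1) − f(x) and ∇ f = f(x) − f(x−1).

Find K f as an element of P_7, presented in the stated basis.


the result is g(x) = -72x^7 - 504x^6 + 1512x^5 - 2520x^4 + 2520x^3 - 1506x^2 + 519x - 75

D f = -72x^7 + 6x^2 + 3x
D f = -72x^7 + 6x^2 + 3x
∇ D f = -504x^6 + 1512x^5 - 2520x^4 + 2520x^3 - 1512x^2 + 516x - 75
(D + ∇ ∘ D) f = -72x^7 - 504x^6 + 1512x^5 - 2520x^4 + 2520x^3 - 1506x^2 + 519x - 75


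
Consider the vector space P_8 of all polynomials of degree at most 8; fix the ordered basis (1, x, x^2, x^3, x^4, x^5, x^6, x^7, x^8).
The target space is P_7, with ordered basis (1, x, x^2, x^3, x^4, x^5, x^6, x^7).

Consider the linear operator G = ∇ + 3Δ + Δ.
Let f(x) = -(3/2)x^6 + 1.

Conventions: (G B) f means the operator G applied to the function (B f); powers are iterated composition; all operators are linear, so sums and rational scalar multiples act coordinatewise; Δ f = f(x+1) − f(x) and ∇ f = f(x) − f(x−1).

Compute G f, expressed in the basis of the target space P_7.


the result is g(x) = -45x^5 - (135/2)x^4 - 150x^3 - (135/2)x^2 - 45x - 9/2

∇ f = -9x^5 + (45/2)x^4 - 30x^3 + (45/2)x^2 - 9x + 3/2
Δ f = -9x^5 - (45/2)x^4 - 30x^3 - (45/2)x^2 - 9x - 3/2
(3Δ) f = -27x^5 - (135/2)x^4 - 90x^3 - (135/2)x^2 - 27x - 9/2
Δ f = -9x^5 - (45/2)x^4 - 30x^3 - (45/2)x^2 - 9x - 3/2
(∇ + 3Δ + Δ) f = -45x^5 - (135/2)x^4 - 150x^3 - (135/2)x^2 - 45x - 9/2


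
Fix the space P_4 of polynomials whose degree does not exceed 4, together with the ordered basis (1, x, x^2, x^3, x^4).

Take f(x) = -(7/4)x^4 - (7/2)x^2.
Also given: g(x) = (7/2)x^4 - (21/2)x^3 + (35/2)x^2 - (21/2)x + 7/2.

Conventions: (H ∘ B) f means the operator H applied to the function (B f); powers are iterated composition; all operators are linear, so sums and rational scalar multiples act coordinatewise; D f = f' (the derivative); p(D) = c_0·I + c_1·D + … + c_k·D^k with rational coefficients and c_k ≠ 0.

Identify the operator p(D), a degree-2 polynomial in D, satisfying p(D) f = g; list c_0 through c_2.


c_0 = -2, c_1 = 3/2, c_2 = -1/2

D^0 f = -(7/4)x^4 - (7/2)x^2
D^1 f = -7x^3 - 7x
D^2 f = -21x^2 - 7
matching coefficients of g against c_0 f + c_1 Df + … from the top degree down determines the c_i
solution: c_0 = -2, c_1 = 3/2, c_2 = -1/2


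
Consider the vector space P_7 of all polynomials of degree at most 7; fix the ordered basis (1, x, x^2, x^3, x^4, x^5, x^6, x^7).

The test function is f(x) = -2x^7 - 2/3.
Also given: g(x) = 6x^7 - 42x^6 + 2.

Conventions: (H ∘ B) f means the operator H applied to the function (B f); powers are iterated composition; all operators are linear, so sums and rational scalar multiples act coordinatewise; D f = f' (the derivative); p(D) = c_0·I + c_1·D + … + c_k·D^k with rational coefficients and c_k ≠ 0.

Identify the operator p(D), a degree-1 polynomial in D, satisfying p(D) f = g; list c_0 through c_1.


D^0 f = -2x^7 - 2/3
D^1 f = -14x^6
matching coefficients of g against c_0 f + c_1 Df + … from the top degree down determines the c_i
solution: c_0 = -3, c_1 = 3

p(D) = -3·I + 3·D, i.e. c_0 = -3, c_1 = 3


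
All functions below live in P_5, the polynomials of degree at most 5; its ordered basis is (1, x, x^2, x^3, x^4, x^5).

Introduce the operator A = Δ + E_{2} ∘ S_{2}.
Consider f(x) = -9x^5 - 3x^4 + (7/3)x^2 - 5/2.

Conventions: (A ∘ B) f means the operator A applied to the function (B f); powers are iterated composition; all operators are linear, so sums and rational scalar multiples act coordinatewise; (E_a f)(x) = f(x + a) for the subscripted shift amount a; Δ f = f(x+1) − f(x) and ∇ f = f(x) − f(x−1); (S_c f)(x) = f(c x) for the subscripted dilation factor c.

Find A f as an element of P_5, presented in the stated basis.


Δ f = -45x^4 - 102x^3 - 108x^2 - (157/3)x - 29/3
S_{2} f = -288x^5 - 48x^4 + (28/3)x^2 - 5/2
E_{2} S_{2} f = -288x^5 - 2928x^4 - 11904x^3 - (72548/3)x^2 - (73616/3)x - 59695/6
(Δ + E_{2} ∘ S_{2}) f = -288x^5 - 2973x^4 - 12006x^3 - (72872/3)x^2 - 24591x - 59753/6

the image equals g(x) = -288x^5 - 2973x^4 - 12006x^3 - (72872/3)x^2 - 24591x - 59753/6


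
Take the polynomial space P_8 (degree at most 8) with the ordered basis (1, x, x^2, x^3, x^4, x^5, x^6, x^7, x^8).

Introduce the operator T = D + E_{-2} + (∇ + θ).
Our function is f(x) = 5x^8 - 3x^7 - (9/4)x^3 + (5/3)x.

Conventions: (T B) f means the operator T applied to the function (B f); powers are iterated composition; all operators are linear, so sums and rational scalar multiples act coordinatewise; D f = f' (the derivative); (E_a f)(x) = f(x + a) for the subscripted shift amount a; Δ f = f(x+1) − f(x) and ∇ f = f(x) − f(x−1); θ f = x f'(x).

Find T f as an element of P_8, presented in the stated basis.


the image equals g(x) = 45x^8 - 24x^7 + 420x^6 - 2149x^5 + 5985x^4 - 10264x^3 + 10773x^2 - (77039/12)x + 6687/4

D f = 40x^7 - 21x^6 - (27/4)x^2 + 5/3
E_{-2} f = 5x^8 - 83x^7 + 602x^6 - 2492x^5 + 6440x^4 - (42569/4)x^3 + (21979/2)x^2 - (19468/3)x + 5036/3
∇ f = 40x^7 - 161x^6 + 343x^5 - 455x^4 + 385x^3 - (839/4)x^2 + (271/4)x - 103/12
θ f = 40x^8 - 21x^7 - (27/4)x^3 + (5/3)x
(∇ + θ) f = 40x^8 + 19x^7 - 161x^6 + 343x^5 - 455x^4 + (1513/4)x^3 - (839/4)x^2 + (833/12)x - 103/12
(D + E_{-2} + (∇ + θ)) f = 45x^8 - 24x^7 + 420x^6 - 2149x^5 + 5985x^4 - 10264x^3 + 10773x^2 - (77039/12)x + 6687/4


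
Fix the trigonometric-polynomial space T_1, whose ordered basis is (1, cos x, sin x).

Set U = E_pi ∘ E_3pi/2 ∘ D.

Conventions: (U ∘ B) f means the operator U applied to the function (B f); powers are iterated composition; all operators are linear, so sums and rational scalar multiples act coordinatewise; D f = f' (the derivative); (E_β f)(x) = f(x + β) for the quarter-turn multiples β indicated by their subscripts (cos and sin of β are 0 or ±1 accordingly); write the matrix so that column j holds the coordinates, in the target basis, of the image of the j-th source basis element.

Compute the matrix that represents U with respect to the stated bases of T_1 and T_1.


image of 1: 0
image of cos x: -cos x
image of sin x: -sin x
each image's coordinates form column j of the matrix

the matrix is [[0, 0, 0]; [0, -1, 0]; [0, 0, -1]] (rows listed top to bottom)


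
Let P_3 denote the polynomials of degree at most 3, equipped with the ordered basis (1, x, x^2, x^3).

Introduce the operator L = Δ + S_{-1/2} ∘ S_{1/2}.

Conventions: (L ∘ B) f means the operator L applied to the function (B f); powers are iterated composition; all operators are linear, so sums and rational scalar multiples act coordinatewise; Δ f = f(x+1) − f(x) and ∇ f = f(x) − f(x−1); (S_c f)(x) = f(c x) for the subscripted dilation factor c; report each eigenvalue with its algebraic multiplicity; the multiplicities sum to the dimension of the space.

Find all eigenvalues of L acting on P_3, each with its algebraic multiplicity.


λ = -1/4 (multiplicity 1), λ = -1/64 (multiplicity 1), λ = 1/16 (multiplicity 1), λ = 1 (multiplicity 1)

image of 1: 1
image of x: -(1/4)x + 1
image of x^2: (1/16)x^2 + 2x + 1
image of x^3: -(1/64)x^3 + 3x^2 + 3x + 1
the matrix is upper triangular; its diagonal is (1, -1/4, 1/16, -1/64)
for a triangular matrix the eigenvalues are the diagonal entries, with algebraic multiplicity their repetition count


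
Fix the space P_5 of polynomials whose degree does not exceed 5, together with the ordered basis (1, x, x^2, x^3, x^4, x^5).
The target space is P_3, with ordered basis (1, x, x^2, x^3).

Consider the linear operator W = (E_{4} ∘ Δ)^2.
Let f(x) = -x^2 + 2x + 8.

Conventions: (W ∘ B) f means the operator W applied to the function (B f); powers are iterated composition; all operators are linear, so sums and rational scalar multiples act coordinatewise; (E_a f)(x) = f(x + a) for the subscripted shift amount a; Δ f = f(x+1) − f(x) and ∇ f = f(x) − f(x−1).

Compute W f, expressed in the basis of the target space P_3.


g(x) = -2

Δ f = -2x + 1
E_{4} Δ f = -2x - 7
Δ (E_{4} ∘ Δ) f = -2
E_{4} Δ (E_{4} ∘ Δ) f = -2


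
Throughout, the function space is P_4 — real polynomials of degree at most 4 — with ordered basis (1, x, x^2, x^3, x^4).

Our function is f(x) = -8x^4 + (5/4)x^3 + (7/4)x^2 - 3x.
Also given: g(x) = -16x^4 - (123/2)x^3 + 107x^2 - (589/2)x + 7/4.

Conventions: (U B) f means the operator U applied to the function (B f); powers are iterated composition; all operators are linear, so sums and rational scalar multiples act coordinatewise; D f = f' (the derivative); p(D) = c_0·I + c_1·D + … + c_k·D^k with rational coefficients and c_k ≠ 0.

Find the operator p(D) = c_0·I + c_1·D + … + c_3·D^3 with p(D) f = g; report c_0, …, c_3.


p(D) = 2·I + 2·D − D^2 + (3/2)·D^3, i.e. c_0 = 2, c_1 = 2, c_2 = -1, c_3 = 3/2

D^0 f = -8x^4 + (5/4)x^3 + (7/4)x^2 - 3x
D^1 f = -32x^3 + (15/4)x^2 + (7/2)x - 3
D^2 f = -96x^2 + (15/2)x + 7/2
D^3 f = -192x + 15/2
matching coefficients of g against c_0 f + c_1 Df + … from the top degree down determines the c_i
solution: c_0 = 2, c_1 = 2, c_2 = -1, c_3 = 3/2


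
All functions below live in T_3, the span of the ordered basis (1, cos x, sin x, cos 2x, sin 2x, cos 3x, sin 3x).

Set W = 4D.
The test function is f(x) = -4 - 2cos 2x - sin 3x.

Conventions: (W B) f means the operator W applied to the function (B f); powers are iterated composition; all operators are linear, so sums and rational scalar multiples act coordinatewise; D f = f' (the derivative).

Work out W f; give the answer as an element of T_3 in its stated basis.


D f = 4sin 2x - 3cos 3x
(4D) f = 16sin 2x - 12cos 3x

the image equals g(x) = 16sin 2x - 12cos 3x


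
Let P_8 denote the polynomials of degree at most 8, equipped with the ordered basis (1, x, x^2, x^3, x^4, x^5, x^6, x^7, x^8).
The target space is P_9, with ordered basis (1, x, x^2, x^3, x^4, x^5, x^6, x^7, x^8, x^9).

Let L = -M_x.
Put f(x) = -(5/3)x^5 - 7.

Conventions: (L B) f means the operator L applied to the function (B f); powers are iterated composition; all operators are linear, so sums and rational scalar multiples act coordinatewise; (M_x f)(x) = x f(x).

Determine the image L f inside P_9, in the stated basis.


the result is g(x) = (5/3)x^6 + 7x

M_x f = -(5/3)x^6 - 7x
(-M_x) f = (5/3)x^6 + 7x


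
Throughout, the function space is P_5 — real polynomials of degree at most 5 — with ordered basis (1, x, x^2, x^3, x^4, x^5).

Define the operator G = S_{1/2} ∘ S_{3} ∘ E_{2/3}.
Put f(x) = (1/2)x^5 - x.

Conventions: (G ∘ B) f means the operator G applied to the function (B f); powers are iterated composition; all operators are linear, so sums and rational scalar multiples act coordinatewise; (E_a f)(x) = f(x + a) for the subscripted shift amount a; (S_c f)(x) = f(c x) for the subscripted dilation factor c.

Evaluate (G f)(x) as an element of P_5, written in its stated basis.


g(x) = (243/64)x^5 + (135/16)x^4 + (15/2)x^3 + (10/3)x^2 - (41/54)x - 146/243

E_{2/3} f = (1/2)x^5 + (5/3)x^4 + (20/9)x^3 + (40/27)x^2 - (41/81)x - 146/243
S_{3} E_{2/3} f = (243/2)x^5 + 135x^4 + 60x^3 + (40/3)x^2 - (41/27)x - 146/243
S_{1/2} S_{3} E_{2/3} f = (243/64)x^5 + (135/16)x^4 + (15/2)x^3 + (10/3)x^2 - (41/54)x - 146/243


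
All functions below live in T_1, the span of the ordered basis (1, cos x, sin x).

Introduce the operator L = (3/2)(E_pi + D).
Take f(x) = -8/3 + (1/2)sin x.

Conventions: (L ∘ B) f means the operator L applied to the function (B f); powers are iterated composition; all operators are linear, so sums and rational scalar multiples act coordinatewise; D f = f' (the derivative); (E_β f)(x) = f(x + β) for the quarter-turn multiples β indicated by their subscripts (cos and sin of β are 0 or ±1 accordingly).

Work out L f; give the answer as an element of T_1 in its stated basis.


E_pi f = -8/3 - (1/2)sin x
D f = (1/2)cos x
(E_pi + D) f = -8/3 + (1/2)cos x - (1/2)sin x
((3/2)(E_pi + D)) f = -4 + (3/4)cos x - (3/4)sin x

the image equals g(x) = -4 + (3/4)cos x - (3/4)sin x


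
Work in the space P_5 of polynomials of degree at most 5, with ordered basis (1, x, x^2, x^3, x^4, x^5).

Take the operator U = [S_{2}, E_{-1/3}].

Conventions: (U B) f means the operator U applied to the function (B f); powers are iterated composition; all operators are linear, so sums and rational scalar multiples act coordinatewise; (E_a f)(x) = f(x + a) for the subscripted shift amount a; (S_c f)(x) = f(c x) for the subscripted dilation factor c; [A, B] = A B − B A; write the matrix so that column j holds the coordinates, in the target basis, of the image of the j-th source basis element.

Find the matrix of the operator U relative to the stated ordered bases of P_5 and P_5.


the matrix is [[0, 1/3, -1/3, 7/27, -5/27, 31/243]; [0, 0, 4/3, -2, 56/27, -50/27]; [0, 0, 0, 4, -8, 280/27]; [0, 0, 0, 0, 32/3, -80/3]; [0, 0, 0, 0, 0, 80/3]; [0, 0, 0, 0, 0, 0]] (rows listed top to bottom)

image of 1: 0
image of x: 1/3
image of x^2: (4/3)x - 1/3
image of x^3: 4x^2 - 2x + 7/27
image of x^4: (32/3)x^3 - 8x^2 + (56/27)x - 5/27
image of x^5: (80/3)x^4 - (80/3)x^3 + (280/27)x^2 - (50/27)x + 31/243
each image's coordinates form column j of the matrix


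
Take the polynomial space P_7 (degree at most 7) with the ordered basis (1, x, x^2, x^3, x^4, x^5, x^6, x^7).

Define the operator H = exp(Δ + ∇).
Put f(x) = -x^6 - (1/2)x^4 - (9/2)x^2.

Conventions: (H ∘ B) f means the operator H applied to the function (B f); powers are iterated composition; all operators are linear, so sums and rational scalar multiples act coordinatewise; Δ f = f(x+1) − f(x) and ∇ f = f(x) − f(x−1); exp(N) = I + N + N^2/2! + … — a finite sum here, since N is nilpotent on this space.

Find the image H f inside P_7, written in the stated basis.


the result is g(x) = -x^6 - 12x^5 - (121/2)x^4 - 204x^3 - (993/2)x^2 - 722x - 482

order-1 term: -12x^5 - 44x^3 - 34x
order-2 term: -60x^4 - 252x^2 - 90
order-3 term: -160x^3 - 496x
order-4 term: -240x^2 - 328
order-5 term: -192x
order-6 term: -64
the series for exp(Δ + ∇) f terminates at order 6
exp(Δ + ∇) f = -x^6 - 12x^5 - (121/2)x^4 - 204x^3 - (993/2)x^2 - 722x - 482


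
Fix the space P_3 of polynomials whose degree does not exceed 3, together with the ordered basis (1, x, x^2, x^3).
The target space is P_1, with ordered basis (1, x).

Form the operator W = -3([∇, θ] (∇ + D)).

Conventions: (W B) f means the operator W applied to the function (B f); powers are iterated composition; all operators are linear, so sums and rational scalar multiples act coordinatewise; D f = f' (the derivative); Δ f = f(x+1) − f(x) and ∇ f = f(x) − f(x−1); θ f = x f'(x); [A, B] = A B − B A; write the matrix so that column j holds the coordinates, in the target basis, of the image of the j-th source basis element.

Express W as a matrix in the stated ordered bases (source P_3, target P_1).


the matrix is [[0, 0, -12, 45]; [0, 0, 0, -36]] (rows listed top to bottom)

image of 1: 0
image of x: 0
image of x^2: -12
image of x^3: -36x + 45
each image's coordinates form column j of the matrix


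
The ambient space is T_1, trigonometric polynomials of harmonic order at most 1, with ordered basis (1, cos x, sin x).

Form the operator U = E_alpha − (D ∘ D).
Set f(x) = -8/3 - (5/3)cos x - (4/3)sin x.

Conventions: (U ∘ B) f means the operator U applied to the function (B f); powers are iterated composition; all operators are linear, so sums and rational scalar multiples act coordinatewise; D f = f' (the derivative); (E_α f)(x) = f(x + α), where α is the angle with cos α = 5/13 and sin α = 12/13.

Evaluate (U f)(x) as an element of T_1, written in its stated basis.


E_alpha f = -8/3 - (73/39)cos x + (40/39)sin x
D f = -(4/3)cos x + (5/3)sin x
D D f = (5/3)cos x + (4/3)sin x
(-(D ∘ D)) f = -(5/3)cos x - (4/3)sin x
(E_alpha − (D ∘ D)) f = -8/3 - (46/13)cos x - (4/13)sin x

the result is g(x) = -8/3 - (46/13)cos x - (4/13)sin x


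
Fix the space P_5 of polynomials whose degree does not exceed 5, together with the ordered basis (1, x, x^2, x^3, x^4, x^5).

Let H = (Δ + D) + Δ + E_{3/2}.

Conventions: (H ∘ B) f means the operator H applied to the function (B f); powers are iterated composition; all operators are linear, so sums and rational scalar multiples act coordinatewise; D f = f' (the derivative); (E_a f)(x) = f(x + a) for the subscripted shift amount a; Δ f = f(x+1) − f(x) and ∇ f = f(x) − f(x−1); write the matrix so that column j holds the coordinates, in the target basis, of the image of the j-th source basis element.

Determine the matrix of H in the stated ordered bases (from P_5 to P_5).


the matrix is [[1, 9/2, 17/4, 43/8, 113/16, 307/32]; [0, 1, 9, 51/4, 43/2, 565/16]; [0, 0, 1, 27/2, 51/2, 215/4]; [0, 0, 0, 1, 18, 85/2]; [0, 0, 0, 0, 1, 45/2]; [0, 0, 0, 0, 0, 1]] (rows listed top to bottom)

image of 1: 1
image of x: x + 9/2
image of x^2: x^2 + 9x + 17/4
image of x^3: x^3 + (27/2)x^2 + (51/4)x + 43/8
image of x^4: x^4 + 18x^3 + (51/2)x^2 + (43/2)x + 113/16
image of x^5: x^5 + (45/2)x^4 + (85/2)x^3 + (215/4)x^2 + (565/16)x + 307/32
each image's coordinates form column j of the matrix


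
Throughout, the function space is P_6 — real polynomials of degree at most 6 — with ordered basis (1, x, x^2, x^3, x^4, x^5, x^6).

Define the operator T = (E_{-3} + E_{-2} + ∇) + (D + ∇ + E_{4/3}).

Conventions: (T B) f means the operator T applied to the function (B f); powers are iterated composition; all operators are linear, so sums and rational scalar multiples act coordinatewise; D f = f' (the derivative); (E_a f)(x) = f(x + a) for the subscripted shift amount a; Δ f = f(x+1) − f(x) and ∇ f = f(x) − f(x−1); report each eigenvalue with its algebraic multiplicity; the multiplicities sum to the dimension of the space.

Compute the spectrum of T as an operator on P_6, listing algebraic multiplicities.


λ = 3 (multiplicity 7)

image of 1: 3
image of x: 3x - 2/3
image of x^2: 3x^2 - (4/3)x + 115/9
image of x^3: 3x^3 - 2x^2 + (115/3)x - 827/27
image of x^4: 3x^4 - (8/3)x^3 + (230/3)x^2 - (3308/27)x + 7951/81
image of x^5: 3x^5 - (10/3)x^4 + (1150/9)x^3 - (8270/27)x^2 + (39755/81)x - 65315/243
image of x^6: 3x^6 - 4x^5 + (575/3)x^4 - (16540/27)x^3 + (39755/27)x^2 - (130630/81)x + 580735/729
the matrix is upper triangular; its diagonal is (3, 3, 3, 3, 3, 3, 3)
for a triangular matrix the eigenvalues are the diagonal entries, with algebraic multiplicity their repetition count


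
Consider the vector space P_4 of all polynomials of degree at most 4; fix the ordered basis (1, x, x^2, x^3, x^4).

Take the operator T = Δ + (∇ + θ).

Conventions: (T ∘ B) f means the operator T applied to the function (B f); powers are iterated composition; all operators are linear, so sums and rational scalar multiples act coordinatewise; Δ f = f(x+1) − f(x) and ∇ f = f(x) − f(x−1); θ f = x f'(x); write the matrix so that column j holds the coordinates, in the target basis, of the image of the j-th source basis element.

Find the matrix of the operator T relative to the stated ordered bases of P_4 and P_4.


image of 1: 0
image of x: x + 2
image of x^2: 2x^2 + 4x
image of x^3: 3x^3 + 6x^2 + 2
image of x^4: 4x^4 + 8x^3 + 8x
each image's coordinates form column j of the matrix

the matrix is [[0, 2, 0, 2, 0]; [0, 1, 4, 0, 8]; [0, 0, 2, 6, 0]; [0, 0, 0, 3, 8]; [0, 0, 0, 0, 4]] (rows listed top to bottom)


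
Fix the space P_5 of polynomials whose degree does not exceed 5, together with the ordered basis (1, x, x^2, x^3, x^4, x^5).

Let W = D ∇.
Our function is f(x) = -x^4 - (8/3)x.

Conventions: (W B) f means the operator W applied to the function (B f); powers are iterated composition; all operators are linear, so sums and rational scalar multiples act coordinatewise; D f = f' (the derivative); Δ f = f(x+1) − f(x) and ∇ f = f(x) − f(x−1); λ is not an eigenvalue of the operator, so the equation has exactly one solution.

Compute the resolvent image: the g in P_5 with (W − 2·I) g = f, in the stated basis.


the image equals g(x) = (1/2)x^4 + 3x^2 - (5/3)x + 4

write g with unknown coordinates in the stated basis and equate coefficients in (W − 2·I) g = f
solving from the highest basis element down gives g = (1/2)x^4 + 3x^2 - (5/3)x + 4
check: W g = 6x^2 - 6x + 8
so W g − 2·g = -x^4 - (8/3)x = f ✓


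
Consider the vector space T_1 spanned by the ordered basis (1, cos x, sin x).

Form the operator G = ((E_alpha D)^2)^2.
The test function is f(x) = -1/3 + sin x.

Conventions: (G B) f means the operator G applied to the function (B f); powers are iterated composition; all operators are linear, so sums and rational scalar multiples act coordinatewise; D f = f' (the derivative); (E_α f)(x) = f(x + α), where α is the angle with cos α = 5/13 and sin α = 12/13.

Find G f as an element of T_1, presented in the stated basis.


D f = cos x
E_alpha D f = (5/13)cos x - (12/13)sin x
D (E_alpha D) f = -(12/13)cos x - (5/13)sin x
E_alpha D (E_alpha D) f = -(120/169)cos x + (119/169)sin x
D (E_alpha D)^2 f = (119/169)cos x + (120/169)sin x
E_alpha D (E_alpha D)^2 f = (2035/2197)cos x - (828/2197)sin x
D (E_alpha D) (E_alpha D)^2 f = -(828/2197)cos x - (2035/2197)sin x
E_alpha D (E_alpha D) (E_alpha D)^2 f = -(28560/28561)cos x - (239/28561)sin x

the result is g(x) = -(28560/28561)cos x - (239/28561)sin x


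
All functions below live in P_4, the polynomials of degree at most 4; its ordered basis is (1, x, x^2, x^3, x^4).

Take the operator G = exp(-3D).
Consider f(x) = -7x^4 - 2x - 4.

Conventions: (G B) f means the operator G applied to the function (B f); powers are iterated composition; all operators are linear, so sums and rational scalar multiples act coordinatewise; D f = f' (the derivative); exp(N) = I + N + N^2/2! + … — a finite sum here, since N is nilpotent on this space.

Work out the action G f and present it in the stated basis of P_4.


order-1 term: 84x^3 + 6
order-2 term: -378x^2
order-3 term: 756x
order-4 term: -567
the series for exp(-3D) f terminates at order 4
exp(-3D) f = -7x^4 + 84x^3 - 378x^2 + 754x - 565

g(x) = -7x^4 + 84x^3 - 378x^2 + 754x - 565


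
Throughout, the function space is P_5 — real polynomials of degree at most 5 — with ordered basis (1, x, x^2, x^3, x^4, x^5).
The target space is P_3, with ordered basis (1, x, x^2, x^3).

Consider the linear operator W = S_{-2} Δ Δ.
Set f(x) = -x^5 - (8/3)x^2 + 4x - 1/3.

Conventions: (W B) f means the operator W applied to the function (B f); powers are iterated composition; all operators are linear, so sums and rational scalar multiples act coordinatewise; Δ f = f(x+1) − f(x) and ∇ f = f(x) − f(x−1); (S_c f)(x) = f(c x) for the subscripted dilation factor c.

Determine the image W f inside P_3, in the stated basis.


the image equals g(x) = 160x^3 - 240x^2 + 140x - 106/3

Δ f = -5x^4 - 10x^3 - 10x^2 - (31/3)x + 1/3
Δ Δ f = -20x^3 - 60x^2 - 70x - 106/3
S_{-2} (Δ Δ) f = 160x^3 - 240x^2 + 140x - 106/3


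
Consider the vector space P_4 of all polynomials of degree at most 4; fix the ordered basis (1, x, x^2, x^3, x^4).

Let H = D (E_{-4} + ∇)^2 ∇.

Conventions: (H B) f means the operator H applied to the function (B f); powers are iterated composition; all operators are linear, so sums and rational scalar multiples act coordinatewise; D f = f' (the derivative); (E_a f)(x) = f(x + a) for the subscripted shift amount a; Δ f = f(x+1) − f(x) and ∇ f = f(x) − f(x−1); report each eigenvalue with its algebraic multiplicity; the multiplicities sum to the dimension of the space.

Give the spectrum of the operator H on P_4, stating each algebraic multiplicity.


λ = 0 (multiplicity 5)

image of 1: 0
image of x: 0
image of x^2: 2
image of x^3: 6x - 39
image of x^4: 12x^2 - 156x + 652
the matrix is upper triangular; its diagonal is (0, 0, 0, 0, 0)
for a triangular matrix the eigenvalues are the diagonal entries, with algebraic multiplicity their repetition count


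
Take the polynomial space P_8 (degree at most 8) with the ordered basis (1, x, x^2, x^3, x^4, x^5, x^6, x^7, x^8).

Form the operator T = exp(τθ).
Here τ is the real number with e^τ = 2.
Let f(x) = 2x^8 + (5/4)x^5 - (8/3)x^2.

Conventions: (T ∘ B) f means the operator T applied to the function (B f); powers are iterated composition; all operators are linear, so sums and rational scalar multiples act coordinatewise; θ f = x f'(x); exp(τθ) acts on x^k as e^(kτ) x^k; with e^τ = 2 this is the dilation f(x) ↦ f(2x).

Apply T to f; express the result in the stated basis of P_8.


the result is g(x) = 512x^8 + 40x^5 - (32/3)x^2

exp(τθ) x^k = e^(kτ) x^k; with e^τ = 2 this sends x^k to 2^k x^k
x^2 ↦ 4 x^2
x^5 ↦ 32 x^5
x^8 ↦ 256 x^8
applying this coordinatewise to f: exp(τθ) f = 512x^8 + 40x^5 - (32/3)x^2


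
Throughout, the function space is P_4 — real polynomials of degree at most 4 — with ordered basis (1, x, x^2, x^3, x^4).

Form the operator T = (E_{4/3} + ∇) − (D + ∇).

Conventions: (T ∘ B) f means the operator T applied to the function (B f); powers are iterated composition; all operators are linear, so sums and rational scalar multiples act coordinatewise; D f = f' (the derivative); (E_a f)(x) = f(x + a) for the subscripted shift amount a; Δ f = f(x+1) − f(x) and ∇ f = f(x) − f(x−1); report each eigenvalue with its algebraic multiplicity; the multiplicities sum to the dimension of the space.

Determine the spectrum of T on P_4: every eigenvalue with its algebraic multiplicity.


image of 1: 1
image of x: x + 1/3
image of x^2: x^2 + (2/3)x + 16/9
image of x^3: x^3 + x^2 + (16/3)x + 64/27
image of x^4: x^4 + (4/3)x^3 + (32/3)x^2 + (256/27)x + 256/81
the matrix is upper triangular; its diagonal is (1, 1, 1, 1, 1)
for a triangular matrix the eigenvalues are the diagonal entries, with algebraic multiplicity their repetition count

λ = 1 (multiplicity 5)


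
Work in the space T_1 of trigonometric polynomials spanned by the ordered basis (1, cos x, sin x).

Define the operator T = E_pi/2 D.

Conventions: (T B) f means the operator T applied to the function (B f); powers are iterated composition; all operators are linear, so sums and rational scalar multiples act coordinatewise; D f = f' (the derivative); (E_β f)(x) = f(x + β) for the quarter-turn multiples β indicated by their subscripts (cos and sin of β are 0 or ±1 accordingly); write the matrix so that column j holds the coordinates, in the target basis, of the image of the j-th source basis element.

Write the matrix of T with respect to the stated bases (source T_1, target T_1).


the matrix is [[0, 0, 0]; [0, -1, 0]; [0, 0, -1]] (rows listed top to bottom)

image of 1: 0
image of cos x: -cos x
image of sin x: -sin x
each image's coordinates form column j of the matrix


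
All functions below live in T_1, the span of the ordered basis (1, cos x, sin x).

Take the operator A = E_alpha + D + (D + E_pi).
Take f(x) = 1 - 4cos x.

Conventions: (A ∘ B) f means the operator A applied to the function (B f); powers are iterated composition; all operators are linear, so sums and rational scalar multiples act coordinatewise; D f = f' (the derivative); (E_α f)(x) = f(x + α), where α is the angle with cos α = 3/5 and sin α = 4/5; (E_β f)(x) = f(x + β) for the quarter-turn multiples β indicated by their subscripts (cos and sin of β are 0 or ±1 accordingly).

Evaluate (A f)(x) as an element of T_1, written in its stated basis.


E_alpha f = 1 - (12/5)cos x + (16/5)sin x
D f = 4sin x
D f = 4sin x
E_pi f = 1 + 4cos x
(D + E_pi) f = 1 + 4cos x + 4sin x
(E_alpha + D + (D + E_pi)) f = 2 + (8/5)cos x + (56/5)sin x

g(x) = 2 + (8/5)cos x + (56/5)sin x


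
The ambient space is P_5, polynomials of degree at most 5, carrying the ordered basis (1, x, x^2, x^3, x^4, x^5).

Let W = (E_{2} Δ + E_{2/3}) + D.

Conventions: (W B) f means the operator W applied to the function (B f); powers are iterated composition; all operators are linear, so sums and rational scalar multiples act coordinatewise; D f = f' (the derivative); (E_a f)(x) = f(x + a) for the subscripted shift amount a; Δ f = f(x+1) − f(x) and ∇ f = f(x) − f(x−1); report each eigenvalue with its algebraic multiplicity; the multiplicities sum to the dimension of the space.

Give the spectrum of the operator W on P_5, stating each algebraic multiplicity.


image of 1: 1
image of x: x + 8/3
image of x^2: x^2 + (16/3)x + 49/9
image of x^3: x^3 + 8x^2 + (49/3)x + 521/27
image of x^4: x^4 + (32/3)x^3 + (98/3)x^2 + (2084/27)x + 5281/81
image of x^5: x^5 + (40/3)x^4 + (490/9)x^3 + (5210/27)x^2 + (26405/81)x + 51305/243
the matrix is upper triangular; its diagonal is (1, 1, 1, 1, 1, 1)
for a triangular matrix the eigenvalues are the diagonal entries, with algebraic multiplicity their repetition count

λ = 1 (multiplicity 6)


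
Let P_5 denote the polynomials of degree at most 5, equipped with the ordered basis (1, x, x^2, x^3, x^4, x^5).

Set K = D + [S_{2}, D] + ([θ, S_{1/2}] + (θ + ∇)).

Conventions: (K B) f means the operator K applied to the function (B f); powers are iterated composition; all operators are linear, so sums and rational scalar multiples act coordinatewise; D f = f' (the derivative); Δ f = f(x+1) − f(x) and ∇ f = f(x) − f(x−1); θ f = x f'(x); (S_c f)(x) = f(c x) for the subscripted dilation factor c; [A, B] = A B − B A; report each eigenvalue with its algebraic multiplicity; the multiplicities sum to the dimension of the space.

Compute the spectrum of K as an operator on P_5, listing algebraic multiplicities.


image of 1: 0
image of x: x + 1
image of x^2: 2x^2 - 1
image of x^3: 3x^3 - 6x^2 - 3x + 1
image of x^4: 4x^4 - 24x^3 - 6x^2 + 4x - 1
image of x^5: 5x^5 - 70x^4 - 10x^3 + 10x^2 - 5x + 1
the matrix is upper triangular; its diagonal is (0, 1, 2, 3, 4, 5)
for a triangular matrix the eigenvalues are the diagonal entries, with algebraic multiplicity their repetition count

λ = 0 (multiplicity 1), λ = 1 (multiplicity 1), λ = 2 (multiplicity 1), λ = 3 (multiplicity 1), λ = 4 (multiplicity 1), λ = 5 (multiplicity 1)


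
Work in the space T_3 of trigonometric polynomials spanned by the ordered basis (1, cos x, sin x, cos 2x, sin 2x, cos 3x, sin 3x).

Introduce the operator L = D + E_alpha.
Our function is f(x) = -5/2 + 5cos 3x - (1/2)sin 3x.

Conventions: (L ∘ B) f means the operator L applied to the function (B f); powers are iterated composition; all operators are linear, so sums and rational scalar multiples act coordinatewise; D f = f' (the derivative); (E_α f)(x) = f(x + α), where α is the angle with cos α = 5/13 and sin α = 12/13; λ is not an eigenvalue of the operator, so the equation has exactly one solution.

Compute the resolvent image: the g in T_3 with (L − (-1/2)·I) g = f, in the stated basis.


write g with unknown coordinates in the stated basis and equate coefficients in (L − (-1/2)·I) g = f
solving from the highest basis element down gives g = -5/3 - (7204/62065)cos 3x + (117133/62065)sin 3x
check: L g = -5/3 + (313927/62065)cos 3x - (89599/62065)sin 3x
so L g − (-1/2)·g = -5/2 + 5cos 3x - (1/2)sin 3x = f ✓

the image equals g(x) = -5/3 - (7204/62065)cos 3x + (117133/62065)sin 3x


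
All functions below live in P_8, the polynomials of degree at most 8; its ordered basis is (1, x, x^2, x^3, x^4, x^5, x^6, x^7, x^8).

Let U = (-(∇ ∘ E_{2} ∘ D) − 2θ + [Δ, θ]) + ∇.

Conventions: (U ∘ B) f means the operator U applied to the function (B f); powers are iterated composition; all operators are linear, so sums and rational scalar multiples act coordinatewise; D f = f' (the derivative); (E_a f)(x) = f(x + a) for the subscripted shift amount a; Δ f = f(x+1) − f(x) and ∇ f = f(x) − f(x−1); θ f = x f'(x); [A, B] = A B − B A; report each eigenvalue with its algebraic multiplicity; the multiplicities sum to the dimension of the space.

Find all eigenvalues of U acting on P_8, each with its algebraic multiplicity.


λ = -16 (multiplicity 1), λ = -14 (multiplicity 1), λ = -12 (multiplicity 1), λ = -10 (multiplicity 1), λ = -8 (multiplicity 1), λ = -6 (multiplicity 1), λ = -4 (multiplicity 1), λ = -2 (multiplicity 1), λ = 0 (multiplicity 1)

image of 1: 0
image of x: -2x + 2
image of x^2: -4x^2 + 4x - 1
image of x^3: -6x^3 + 6x^2 - 3x - 5
image of x^4: -8x^4 + 8x^3 - 6x^2 - 20x - 25
image of x^5: -10x^5 + 10x^4 - 10x^3 - 50x^2 - 125x - 69
image of x^6: -12x^6 + 12x^5 - 15x^4 - 100x^3 - 375x^2 - 414x - 181
image of x^7: -14x^7 + 14x^6 - 21x^5 - 175x^4 - 875x^3 - 1449x^2 - 1267x - 433
image of x^8: -16x^8 + 16x^7 - 28x^6 - 280x^5 - 1750x^4 - 3864x^3 - 5068x^2 - 3464x - 1009
the matrix is upper triangular; its diagonal is (0, -2, -4, -6, -8, -10, -12, -14, -16)
for a triangular matrix the eigenvalues are the diagonal entries, with algebraic multiplicity their repetition count
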